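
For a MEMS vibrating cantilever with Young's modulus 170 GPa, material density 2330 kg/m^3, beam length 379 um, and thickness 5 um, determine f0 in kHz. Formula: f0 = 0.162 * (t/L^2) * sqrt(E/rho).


Step 1: Convert units to SI.
t_SI = 5e-6 m, L_SI = 379e-6 m
Step 2: Calculate sqrt(E/rho).
sqrt(170e9 / 2330) = 8541.74 m/s
Step 3: Compute f0.
f0 = 0.162 * 5e-6 / (379e-6)^2 * 8541.74 = 48167.4 Hz = 48.17 kHz


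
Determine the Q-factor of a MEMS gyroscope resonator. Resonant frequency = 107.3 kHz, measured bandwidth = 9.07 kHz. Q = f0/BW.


Step 1: Q = f0 / bandwidth
Step 2: Q = 107.3 / 9.07
Q = 11.8


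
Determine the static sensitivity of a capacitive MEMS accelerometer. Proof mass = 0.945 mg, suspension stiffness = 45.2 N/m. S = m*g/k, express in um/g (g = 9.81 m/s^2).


Step 1: Convert mass: m = 0.945 mg = 9.45e-07 kg
Step 2: S = m * g / k = 9.45e-07 * 9.81 / 45.2
Step 3: S = 2.05e-07 m/g
Step 4: Convert to um/g: S = 0.205 um/g


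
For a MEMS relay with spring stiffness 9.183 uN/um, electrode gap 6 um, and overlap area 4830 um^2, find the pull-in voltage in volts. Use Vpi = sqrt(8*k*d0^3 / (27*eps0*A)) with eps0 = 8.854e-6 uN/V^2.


Step 1: Compute numerator: 8 * k * d0^3 = 8 * 9.183 * 6^3 = 15868.224
Step 2: Compute denominator: 27 * eps0 * A = 27 * 8.854e-6 * 4830 = 1.15465
Step 3: Vpi = sqrt(15868.224 / 1.15465)
Vpi = 117.23 V


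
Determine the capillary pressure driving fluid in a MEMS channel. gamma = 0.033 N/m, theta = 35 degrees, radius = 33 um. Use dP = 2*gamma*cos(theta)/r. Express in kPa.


Step 1: cos(35 deg) = 0.8192
Step 2: Convert r to m: r = 33e-6 m
Step 3: dP = 2 * 0.033 * 0.8192 / 33e-6 = 1638.4 Pa
Step 4: Convert Pa to kPa (divide by 1000).
dP = 1.64 kPa


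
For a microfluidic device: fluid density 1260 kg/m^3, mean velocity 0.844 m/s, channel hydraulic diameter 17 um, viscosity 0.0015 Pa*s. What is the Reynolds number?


Step 1: Convert Dh to meters: Dh = 17e-6 m
Step 2: Re = rho * v * Dh / mu
Re = 1260 * 0.844 * 17e-6 / 0.0015
Re = 12.052


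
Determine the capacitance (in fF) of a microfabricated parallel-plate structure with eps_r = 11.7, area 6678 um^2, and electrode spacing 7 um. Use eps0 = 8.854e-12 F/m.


Step 1: Convert area to m^2: A = 6678e-12 m^2
Step 2: Convert gap to m: d = 7e-6 m
Step 3: C = eps0 * eps_r * A / d
C = 8.854e-12 * 11.7 * 6678e-12 / 7e-6
Step 4: Convert to fF (multiply by 1e15).
C = 98.83 fF


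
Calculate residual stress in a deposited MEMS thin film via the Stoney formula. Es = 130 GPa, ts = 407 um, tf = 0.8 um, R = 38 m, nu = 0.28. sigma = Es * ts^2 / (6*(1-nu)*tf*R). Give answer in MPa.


Step 1: Compute numerator: Es * ts^2 = 130 * 407^2 = 21534370 (GPa*um^2)
Step 2: Compute denominator (R in um): 6*(1-nu)*tf*R = 6*0.72*0.8*38e6 = 131328000.0 (um^2)
Step 3: sigma (GPa) = 21534370 / 131328000.0 = 1.63974e-01 GPa
Step 4: Convert to MPa (x1000): sigma = 164.0 MPa


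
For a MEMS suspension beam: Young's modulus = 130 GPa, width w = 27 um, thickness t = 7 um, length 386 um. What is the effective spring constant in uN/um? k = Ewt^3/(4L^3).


Step 1: Convert E to consistent units (1 GPa = 1000 uN/um^2).
E = 130 GPa = 130000 uN/um^2
Step 2: Compute t^3 = 7^3 = 343
Step 3: Compute L^3 = 386^3 = 57512456
Step 4: k = 130000 * 27 * 343 / (4 * 57512456)
k = 5.2333 uN/um


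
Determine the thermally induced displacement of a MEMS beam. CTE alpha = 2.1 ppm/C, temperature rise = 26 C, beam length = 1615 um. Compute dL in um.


Step 1: Convert CTE: alpha = 2.1 ppm/C = 2.1e-6 /C
Step 2: dL = 2.1e-6 * 26 * 1615
dL = 0.0882 um


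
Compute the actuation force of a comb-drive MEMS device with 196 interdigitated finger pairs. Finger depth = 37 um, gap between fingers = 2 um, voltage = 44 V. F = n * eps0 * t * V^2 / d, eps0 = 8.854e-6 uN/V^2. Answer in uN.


Step 1: Parameters: n=196, eps0=8.854e-6 uN/V^2, t=37 um, V=44 V, d=2 um
Step 2: V^2 = 1936
Step 3: F = 196 * 8.854e-6 * 37 * 1936 / 2
F = 62.155 uN


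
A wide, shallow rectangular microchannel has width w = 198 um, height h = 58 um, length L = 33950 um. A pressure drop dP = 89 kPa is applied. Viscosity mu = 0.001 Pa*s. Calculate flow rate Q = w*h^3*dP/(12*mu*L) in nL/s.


Step 1: Convert all dimensions to SI (meters).
w = 198e-6 m, h = 58e-6 m, L = 33950e-6 m, dP = 89e3 Pa
Step 2: Q = w * h^3 * dP / (12 * mu * L)
Q = 198e-6 * (58e-6)^3 * 89e3 / (12 * 0.001 * 33950e-6) = 8.43952789e-09 m^3/s
Step 3: Convert Q from m^3/s to nL/s (1 m^3 = 1e12 nL, so multiply by 1e12).
Q = 8439.528 nL/s


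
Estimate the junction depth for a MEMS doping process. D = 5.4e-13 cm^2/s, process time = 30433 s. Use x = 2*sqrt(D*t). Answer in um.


Step 1: Compute D*t = 5.4e-13 * 30433 = 1.643382e-08 cm^2
Step 2: sqrt(D*t) = 1.28194e-04 cm
Step 3: x = 2 * 1.28194e-04 cm = 2.56388e-04 cm
Step 4: Convert to um (1 cm = 1e4 um): x = 2.564 um


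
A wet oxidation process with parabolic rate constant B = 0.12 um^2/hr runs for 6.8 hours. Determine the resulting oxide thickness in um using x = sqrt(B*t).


Step 1: Compute B*t = 0.12 * 6.8 = 0.816
Step 2: x = sqrt(0.816)
x = 0.903 um


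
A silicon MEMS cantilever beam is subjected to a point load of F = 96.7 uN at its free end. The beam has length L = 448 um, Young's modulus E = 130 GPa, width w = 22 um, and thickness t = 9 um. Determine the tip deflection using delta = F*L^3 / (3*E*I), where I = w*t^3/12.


Step 1: Calculate the second moment of area.
I = w * t^3 / 12 = 22 * 9^3 / 12 = 1336.5 um^4
Step 2: Convert E to consistent units (1 GPa = 1000 uN/um^2).
E = 130 GPa = 130000 uN/um^2
Step 3: Calculate tip deflection.
delta = F * L^3 / (3 * E * I)
delta = 96.7 * 448^3 / (3 * 130000 * 1336.5)
delta = 16.6812 um


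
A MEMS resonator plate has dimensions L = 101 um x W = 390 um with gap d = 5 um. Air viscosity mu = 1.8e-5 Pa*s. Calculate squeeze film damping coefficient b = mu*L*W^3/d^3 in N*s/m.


Step 1: Convert to SI.
L = 101e-6 m, W = 390e-6 m, d = 5e-6 m
Step 2: W^3 = (390e-6)^3 = 5.93e-11 m^3
Step 3: d^3 = (5e-6)^3 = 1.25e-16 m^3
Step 4: b = 1.8e-5 * 101e-6 * 5.93e-11 / 1.25e-16
b = 8.63e-04 N*s/m


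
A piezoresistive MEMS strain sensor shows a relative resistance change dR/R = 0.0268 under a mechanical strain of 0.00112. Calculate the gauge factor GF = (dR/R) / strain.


Step 1: Identify values.
dR/R = 0.0268, strain = 0.00112
Step 2: GF = (dR/R) / strain = 0.0268 / 0.00112
GF = 23.9


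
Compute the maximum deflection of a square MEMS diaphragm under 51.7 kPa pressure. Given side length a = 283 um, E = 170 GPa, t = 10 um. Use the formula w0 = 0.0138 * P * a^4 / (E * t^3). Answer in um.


Step 1: Convert pressure to compatible units (E is in GPa, so P in GPa).
P = 51.7 kPa = 51.7e-6 GPa
Step 2: Compute numerator: 0.0138 * P * a^4.
a^4 = 283^4 = 6414247921
numerator = 0.0138 * 51.7e-6 * 6414247921 = 4.5763e+03
Step 3: Compute denominator: E * t^3 = 170 * 10^3 = 170000
Step 4: w0 = numerator / denominator = 4.5763e+03 / 170000 = 0.0269 um


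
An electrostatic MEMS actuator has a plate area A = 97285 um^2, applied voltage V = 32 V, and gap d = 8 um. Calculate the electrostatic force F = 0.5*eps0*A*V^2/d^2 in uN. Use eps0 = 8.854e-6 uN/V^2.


Step 1: Identify parameters.
eps0 = 8.854e-6 uN/V^2, A = 97285 um^2, V = 32 V, d = 8 um
Step 2: Compute V^2 = 32^2 = 1024
Step 3: Compute d^2 = 8^2 = 64
Step 4: F = 0.5 * 8.854e-6 * 97285 * 1024 / 64
F = 6.891 uN


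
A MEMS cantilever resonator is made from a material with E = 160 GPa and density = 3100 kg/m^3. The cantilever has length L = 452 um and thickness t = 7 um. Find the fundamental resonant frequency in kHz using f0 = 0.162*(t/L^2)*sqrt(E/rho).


Step 1: Convert units to SI.
t_SI = 7e-6 m, L_SI = 452e-6 m
Step 2: Calculate sqrt(E/rho).
sqrt(160e9 / 3100) = 7184.21 m/s
Step 3: Compute f0.
f0 = 0.162 * 7e-6 / (452e-6)^2 * 7184.21 = 39876.3 Hz = 39.88 kHz


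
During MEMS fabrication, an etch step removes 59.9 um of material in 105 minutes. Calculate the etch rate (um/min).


Step 1: Etch rate = depth / time
Step 2: rate = 59.9 / 105
rate = 0.57 um/min


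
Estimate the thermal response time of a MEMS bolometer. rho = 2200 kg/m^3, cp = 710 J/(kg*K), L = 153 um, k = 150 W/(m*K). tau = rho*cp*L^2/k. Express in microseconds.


Step 1: Convert L to m: L = 153e-6 m
Step 2: L^2 = (153e-6)^2 = 2.3409e-08 m^2
Step 3: tau = 2200 * 710 * 2.3409e-08 / 150 = 2.4376572e-04 s
Step 4: Convert to microseconds (multiply by 1e6).
tau = 243.766 us


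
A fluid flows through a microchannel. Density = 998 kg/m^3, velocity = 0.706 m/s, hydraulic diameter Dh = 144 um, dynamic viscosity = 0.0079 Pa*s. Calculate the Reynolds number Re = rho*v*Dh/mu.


Step 1: Convert Dh to meters: Dh = 144e-6 m
Step 2: Re = rho * v * Dh / mu
Re = 998 * 0.706 * 144e-6 / 0.0079
Re = 12.843


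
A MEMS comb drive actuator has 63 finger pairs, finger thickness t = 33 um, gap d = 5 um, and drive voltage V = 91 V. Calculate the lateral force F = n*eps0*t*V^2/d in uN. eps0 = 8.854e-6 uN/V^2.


Step 1: Parameters: n=63, eps0=8.854e-6 uN/V^2, t=33 um, V=91 V, d=5 um
Step 2: V^2 = 8281
Step 3: F = 63 * 8.854e-6 * 33 * 8281 / 5
F = 30.486 uN


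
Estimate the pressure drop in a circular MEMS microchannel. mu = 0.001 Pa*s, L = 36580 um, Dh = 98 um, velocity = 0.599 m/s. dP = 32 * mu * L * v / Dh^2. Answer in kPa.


Step 1: Convert to SI: L = 36580e-6 m, Dh = 98e-6 m
Step 2: dP = 32 * 0.001 * 36580e-6 * 0.599 / (98e-6)^2
Step 3: dP = 73007.65 Pa
Step 4: Convert to kPa: dP = 73.01 kPa


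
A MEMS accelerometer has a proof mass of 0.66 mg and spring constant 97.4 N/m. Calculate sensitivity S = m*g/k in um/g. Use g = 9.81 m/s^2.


Step 1: Convert mass: m = 0.66 mg = 6.60e-07 kg
Step 2: S = m * g / k = 6.60e-07 * 9.81 / 97.4
Step 3: S = 6.65e-08 m/g
Step 4: Convert to um/g: S = 0.066 um/g


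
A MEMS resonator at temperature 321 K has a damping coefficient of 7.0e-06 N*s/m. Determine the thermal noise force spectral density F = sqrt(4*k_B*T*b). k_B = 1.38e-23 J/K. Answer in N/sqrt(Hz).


Step 1: Compute 4 * k_B * T * b
= 4 * 1.38e-23 * 321 * 7.0e-06
= 1.2403e-25 N^2/Hz
Step 2: F_noise = sqrt(1.2403e-25)
F_noise = 3.52e-13 N/sqrt(Hz)


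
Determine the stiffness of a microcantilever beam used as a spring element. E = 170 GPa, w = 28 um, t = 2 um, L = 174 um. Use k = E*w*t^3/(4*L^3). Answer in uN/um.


Step 1: Convert E to consistent units (1 GPa = 1000 uN/um^2).
E = 170 GPa = 170000 uN/um^2
Step 2: Compute t^3 = 2^3 = 8
Step 3: Compute L^3 = 174^3 = 5268024
Step 4: k = 170000 * 28 * 8 / (4 * 5268024)
k = 1.8071 uN/um


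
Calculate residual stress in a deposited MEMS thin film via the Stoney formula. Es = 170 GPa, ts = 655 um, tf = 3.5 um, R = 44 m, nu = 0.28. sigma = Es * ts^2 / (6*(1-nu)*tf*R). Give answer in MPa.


Step 1: Compute numerator: Es * ts^2 = 170 * 655^2 = 72934250 (GPa*um^2)
Step 2: Compute denominator (R in um): 6*(1-nu)*tf*R = 6*0.72*3.5*44e6 = 665280000.0 (um^2)
Step 3: sigma (GPa) = 72934250 / 665280000.0 = 1.09629e-01 GPa
Step 4: Convert to MPa (x1000): sigma = 109.6 MPa


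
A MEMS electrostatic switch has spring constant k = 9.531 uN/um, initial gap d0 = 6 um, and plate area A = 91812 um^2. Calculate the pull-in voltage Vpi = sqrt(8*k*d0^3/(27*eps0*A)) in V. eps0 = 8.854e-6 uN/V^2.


Step 1: Compute numerator: 8 * k * d0^3 = 8 * 9.531 * 6^3 = 16469.568
Step 2: Compute denominator: 27 * eps0 * A = 27 * 8.854e-6 * 91812 = 21.948393
Step 3: Vpi = sqrt(16469.568 / 21.948393)
Vpi = 27.39 V


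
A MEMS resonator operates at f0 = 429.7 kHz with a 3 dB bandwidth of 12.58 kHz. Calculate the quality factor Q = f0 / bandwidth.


Step 1: Q = f0 / bandwidth
Step 2: Q = 429.7 / 12.58
Q = 34.2


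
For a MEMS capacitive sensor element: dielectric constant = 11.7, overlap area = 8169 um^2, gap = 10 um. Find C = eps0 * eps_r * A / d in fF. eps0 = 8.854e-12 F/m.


Step 1: Convert area to m^2: A = 8169e-12 m^2
Step 2: Convert gap to m: d = 10e-6 m
Step 3: C = eps0 * eps_r * A / d
C = 8.854e-12 * 11.7 * 8169e-12 / 10e-6
Step 4: Convert to fF (multiply by 1e15).
C = 84.62 fF


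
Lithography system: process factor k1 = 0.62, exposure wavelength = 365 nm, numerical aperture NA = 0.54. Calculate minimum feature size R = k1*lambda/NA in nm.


Step 1: Identify values: k1 = 0.62, lambda = 365 nm, NA = 0.54
Step 2: R = k1 * lambda / NA
R = 0.62 * 365 / 0.54
R = 419.1 nm


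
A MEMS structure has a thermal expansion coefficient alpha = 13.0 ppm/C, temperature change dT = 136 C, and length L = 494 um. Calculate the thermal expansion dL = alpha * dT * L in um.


Step 1: Convert CTE: alpha = 13.0 ppm/C = 13.0e-6 /C
Step 2: dL = 13.0e-6 * 136 * 494
dL = 0.8734 um


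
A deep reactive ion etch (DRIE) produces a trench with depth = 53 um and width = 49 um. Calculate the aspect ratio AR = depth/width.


Step 1: AR = depth / width
Step 2: AR = 53 / 49
AR = 1.1


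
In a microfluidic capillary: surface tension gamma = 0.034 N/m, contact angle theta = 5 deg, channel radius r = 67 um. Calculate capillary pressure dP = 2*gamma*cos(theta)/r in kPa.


Step 1: cos(5 deg) = 0.9962
Step 2: Convert r to m: r = 67e-6 m
Step 3: dP = 2 * 0.034 * 0.9962 / 67e-6 = 1011.1 Pa
Step 4: Convert Pa to kPa (divide by 1000).
dP = 1.01 kPa


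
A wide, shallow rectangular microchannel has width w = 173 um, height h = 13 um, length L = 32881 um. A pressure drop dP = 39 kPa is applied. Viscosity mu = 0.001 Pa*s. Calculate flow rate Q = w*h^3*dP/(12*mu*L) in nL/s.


Step 1: Convert all dimensions to SI (meters).
w = 173e-6 m, h = 13e-6 m, L = 32881e-6 m, dP = 39e3 Pa
Step 2: Q = w * h^3 * dP / (12 * mu * L)
Q = 173e-6 * (13e-6)^3 * 39e3 / (12 * 0.001 * 32881e-6) = 3.756769e-11 m^3/s
Step 3: Convert Q from m^3/s to nL/s (1 m^3 = 1e12 nL, so multiply by 1e12).
Q = 37.568 nL/s


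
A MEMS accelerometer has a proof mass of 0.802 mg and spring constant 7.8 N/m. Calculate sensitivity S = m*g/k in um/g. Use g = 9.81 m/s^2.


Step 1: Convert mass: m = 0.802 mg = 8.02e-07 kg
Step 2: S = m * g / k = 8.02e-07 * 9.81 / 7.8
Step 3: S = 1.01e-06 m/g
Step 4: Convert to um/g: S = 1.009 um/g


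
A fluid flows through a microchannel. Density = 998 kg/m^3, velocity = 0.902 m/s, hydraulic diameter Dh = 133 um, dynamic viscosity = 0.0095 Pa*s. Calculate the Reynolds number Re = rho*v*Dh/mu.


Step 1: Convert Dh to meters: Dh = 133e-6 m
Step 2: Re = rho * v * Dh / mu
Re = 998 * 0.902 * 133e-6 / 0.0095
Re = 12.603


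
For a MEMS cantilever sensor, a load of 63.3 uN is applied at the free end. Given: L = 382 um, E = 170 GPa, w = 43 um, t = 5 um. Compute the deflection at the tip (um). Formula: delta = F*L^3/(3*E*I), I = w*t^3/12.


Step 1: Calculate the second moment of area.
I = w * t^3 / 12 = 43 * 5^3 / 12 = 447.9167 um^4
Step 2: Convert E to consistent units (1 GPa = 1000 uN/um^2).
E = 170 GPa = 170000 uN/um^2
Step 3: Calculate tip deflection.
delta = F * L^3 / (3 * E * I)
delta = 63.3 * 382^3 / (3 * 170000 * 447.9167)
delta = 15.4464 um


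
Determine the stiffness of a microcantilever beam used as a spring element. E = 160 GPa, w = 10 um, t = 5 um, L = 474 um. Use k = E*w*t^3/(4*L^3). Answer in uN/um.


Step 1: Convert E to consistent units (1 GPa = 1000 uN/um^2).
E = 160 GPa = 160000 uN/um^2
Step 2: Compute t^3 = 5^3 = 125
Step 3: Compute L^3 = 474^3 = 106496424
Step 4: k = 160000 * 10 * 125 / (4 * 106496424)
k = 0.4695 uN/um


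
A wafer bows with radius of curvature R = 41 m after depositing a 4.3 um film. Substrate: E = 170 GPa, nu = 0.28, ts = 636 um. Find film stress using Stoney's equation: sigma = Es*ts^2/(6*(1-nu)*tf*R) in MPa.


Step 1: Compute numerator: Es * ts^2 = 170 * 636^2 = 68764320 (GPa*um^2)
Step 2: Compute denominator (R in um): 6*(1-nu)*tf*R = 6*0.72*4.3*41e6 = 761616000.0 (um^2)
Step 3: sigma (GPa) = 68764320 / 761616000.0 = 9.0287e-02 GPa
Step 4: Convert to MPa (x1000): sigma = 90.3 MPa


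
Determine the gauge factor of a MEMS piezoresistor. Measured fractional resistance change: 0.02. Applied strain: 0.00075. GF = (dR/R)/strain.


Step 1: Identify values.
dR/R = 0.02, strain = 0.00075
Step 2: GF = (dR/R) / strain = 0.02 / 0.00075
GF = 26.7


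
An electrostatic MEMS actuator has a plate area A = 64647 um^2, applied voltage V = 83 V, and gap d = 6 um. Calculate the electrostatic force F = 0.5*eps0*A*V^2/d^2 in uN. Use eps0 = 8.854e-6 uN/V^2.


Step 1: Identify parameters.
eps0 = 8.854e-6 uN/V^2, A = 64647 um^2, V = 83 V, d = 6 um
Step 2: Compute V^2 = 83^2 = 6889
Step 3: Compute d^2 = 6^2 = 36
Step 4: F = 0.5 * 8.854e-6 * 64647 * 6889 / 36
F = 54.766 uN


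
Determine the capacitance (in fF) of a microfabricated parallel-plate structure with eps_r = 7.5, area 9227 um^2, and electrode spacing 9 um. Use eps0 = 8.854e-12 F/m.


Step 1: Convert area to m^2: A = 9227e-12 m^2
Step 2: Convert gap to m: d = 9e-6 m
Step 3: C = eps0 * eps_r * A / d
C = 8.854e-12 * 7.5 * 9227e-12 / 9e-6
Step 4: Convert to fF (multiply by 1e15).
C = 68.08 fF


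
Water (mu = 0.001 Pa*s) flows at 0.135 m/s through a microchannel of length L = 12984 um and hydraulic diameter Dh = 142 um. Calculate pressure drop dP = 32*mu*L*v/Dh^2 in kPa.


Step 1: Convert to SI: L = 12984e-6 m, Dh = 142e-6 m
Step 2: dP = 32 * 0.001 * 12984e-6 * 0.135 / (142e-6)^2
Step 3: dP = 2781.73 Pa
Step 4: Convert to kPa: dP = 2.78 kPa


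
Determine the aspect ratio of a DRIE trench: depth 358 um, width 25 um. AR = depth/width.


Step 1: AR = depth / width
Step 2: AR = 358 / 25
AR = 14.3


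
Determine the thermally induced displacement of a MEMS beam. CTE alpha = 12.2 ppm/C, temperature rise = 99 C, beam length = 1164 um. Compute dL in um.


Step 1: Convert CTE: alpha = 12.2 ppm/C = 12.2e-6 /C
Step 2: dL = 12.2e-6 * 99 * 1164
dL = 1.4059 um


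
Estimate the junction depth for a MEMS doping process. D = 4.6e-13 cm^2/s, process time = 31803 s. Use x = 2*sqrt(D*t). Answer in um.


Step 1: Compute D*t = 4.6e-13 * 31803 = 1.462938e-08 cm^2
Step 2: sqrt(D*t) = 1.20952e-04 cm
Step 3: x = 2 * 1.20952e-04 cm = 2.41904e-04 cm
Step 4: Convert to um (1 cm = 1e4 um): x = 2.419 um


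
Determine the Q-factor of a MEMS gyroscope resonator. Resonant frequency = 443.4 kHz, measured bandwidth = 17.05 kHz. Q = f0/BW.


Step 1: Q = f0 / bandwidth
Step 2: Q = 443.4 / 17.05
Q = 26.0


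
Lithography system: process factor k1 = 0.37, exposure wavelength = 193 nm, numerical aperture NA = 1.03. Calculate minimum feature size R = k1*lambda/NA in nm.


Step 1: Identify values: k1 = 0.37, lambda = 193 nm, NA = 1.03
Step 2: R = k1 * lambda / NA
R = 0.37 * 193 / 1.03
R = 69.3 nm


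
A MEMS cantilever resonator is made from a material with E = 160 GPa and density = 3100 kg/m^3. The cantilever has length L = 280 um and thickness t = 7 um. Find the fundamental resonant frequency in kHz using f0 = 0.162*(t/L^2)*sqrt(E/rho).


Step 1: Convert units to SI.
t_SI = 7e-6 m, L_SI = 280e-6 m
Step 2: Calculate sqrt(E/rho).
sqrt(160e9 / 3100) = 7184.21 m/s
Step 3: Compute f0.
f0 = 0.162 * 7e-6 / (280e-6)^2 * 7184.21 = 103914.5 Hz = 103.91 kHz


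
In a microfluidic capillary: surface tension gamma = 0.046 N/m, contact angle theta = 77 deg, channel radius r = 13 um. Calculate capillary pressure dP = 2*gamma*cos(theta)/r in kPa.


Step 1: cos(77 deg) = 0.225
Step 2: Convert r to m: r = 13e-6 m
Step 3: dP = 2 * 0.046 * 0.225 / 13e-6 = 1592.3 Pa
Step 4: Convert Pa to kPa (divide by 1000).
dP = 1.59 kPa


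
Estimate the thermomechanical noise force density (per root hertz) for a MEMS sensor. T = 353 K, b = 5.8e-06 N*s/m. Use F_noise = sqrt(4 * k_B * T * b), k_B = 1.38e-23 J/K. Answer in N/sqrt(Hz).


Step 1: Compute 4 * k_B * T * b
= 4 * 1.38e-23 * 353 * 5.8e-06
= 1.1302e-25 N^2/Hz
Step 2: F_noise = sqrt(1.1302e-25)
F_noise = 3.36e-13 N/sqrt(Hz)


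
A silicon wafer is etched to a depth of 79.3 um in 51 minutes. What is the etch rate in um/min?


Step 1: Etch rate = depth / time
Step 2: rate = 79.3 / 51
rate = 1.555 um/min


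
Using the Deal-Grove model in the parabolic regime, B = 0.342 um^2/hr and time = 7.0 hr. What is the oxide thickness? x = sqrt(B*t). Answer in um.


Step 1: Compute B*t = 0.342 * 7.0 = 2.394
Step 2: x = sqrt(2.394)
x = 1.547 um


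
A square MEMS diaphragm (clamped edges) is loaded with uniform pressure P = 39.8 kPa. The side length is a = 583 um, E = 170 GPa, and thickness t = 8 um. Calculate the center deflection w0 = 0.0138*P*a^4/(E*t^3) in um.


Step 1: Convert pressure to compatible units (E is in GPa, so P in GPa).
P = 39.8 kPa = 39.8e-6 GPa
Step 2: Compute numerator: 0.0138 * P * a^4.
a^4 = 583^4 = 115524532321
numerator = 0.0138 * 39.8e-6 * 115524532321 = 6.3451e+04
Step 3: Compute denominator: E * t^3 = 170 * 8^3 = 87040
Step 4: w0 = numerator / denominator = 6.3451e+04 / 87040 = 0.729 um


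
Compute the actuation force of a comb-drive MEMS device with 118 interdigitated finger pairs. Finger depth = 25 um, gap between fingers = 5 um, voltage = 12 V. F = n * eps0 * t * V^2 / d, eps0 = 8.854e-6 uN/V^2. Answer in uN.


Step 1: Parameters: n=118, eps0=8.854e-6 uN/V^2, t=25 um, V=12 V, d=5 um
Step 2: V^2 = 144
Step 3: F = 118 * 8.854e-6 * 25 * 144 / 5
F = 0.752 uN


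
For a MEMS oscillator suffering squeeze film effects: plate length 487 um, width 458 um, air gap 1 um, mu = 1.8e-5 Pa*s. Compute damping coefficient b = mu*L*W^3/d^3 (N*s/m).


Step 1: Convert to SI.
L = 487e-6 m, W = 458e-6 m, d = 1e-6 m
Step 2: W^3 = (458e-6)^3 = 9.61e-11 m^3
Step 3: d^3 = (1e-6)^3 = 1.00e-18 m^3
Step 4: b = 1.8e-5 * 487e-6 * 9.61e-11 / 1.00e-18
b = 8.42e-01 N*s/m


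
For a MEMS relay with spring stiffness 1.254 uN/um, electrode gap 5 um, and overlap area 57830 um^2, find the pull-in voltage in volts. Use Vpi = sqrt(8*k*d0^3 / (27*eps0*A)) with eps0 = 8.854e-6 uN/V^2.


Step 1: Compute numerator: 8 * k * d0^3 = 8 * 1.254 * 5^3 = 1254.0
Step 2: Compute denominator: 27 * eps0 * A = 27 * 8.854e-6 * 57830 = 13.824724
Step 3: Vpi = sqrt(1254.0 / 13.824724)
Vpi = 9.52 V


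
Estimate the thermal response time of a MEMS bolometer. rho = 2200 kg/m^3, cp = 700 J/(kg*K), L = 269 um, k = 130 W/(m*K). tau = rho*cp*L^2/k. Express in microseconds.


Step 1: Convert L to m: L = 269e-6 m
Step 2: L^2 = (269e-6)^2 = 7.2361e-08 m^2
Step 3: tau = 2200 * 700 * 7.2361e-08 / 130 = 8.572e-04 s
Step 4: Convert to microseconds (multiply by 1e6).
tau = 857.2 us


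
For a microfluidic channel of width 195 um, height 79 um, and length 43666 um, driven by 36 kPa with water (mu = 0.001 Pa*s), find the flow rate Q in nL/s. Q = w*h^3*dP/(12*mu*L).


Step 1: Convert all dimensions to SI (meters).
w = 195e-6 m, h = 79e-6 m, L = 43666e-6 m, dP = 36e3 Pa
Step 2: Q = w * h^3 * dP / (12 * mu * L)
Q = 195e-6 * (79e-6)^3 * 36e3 / (12 * 0.001 * 43666e-6) = 6.60531798e-09 m^3/s
Step 3: Convert Q from m^3/s to nL/s (1 m^3 = 1e12 nL, so multiply by 1e12).
Q = 6605.318 nL/s


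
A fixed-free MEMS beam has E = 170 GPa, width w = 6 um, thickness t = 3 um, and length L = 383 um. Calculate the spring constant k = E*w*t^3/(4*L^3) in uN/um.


Step 1: Convert E to consistent units (1 GPa = 1000 uN/um^2).
E = 170 GPa = 170000 uN/um^2
Step 2: Compute t^3 = 3^3 = 27
Step 3: Compute L^3 = 383^3 = 56181887
Step 4: k = 170000 * 6 * 27 / (4 * 56181887)
k = 0.1225 uN/um


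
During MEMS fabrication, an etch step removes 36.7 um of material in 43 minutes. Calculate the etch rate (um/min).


Step 1: Etch rate = depth / time
Step 2: rate = 36.7 / 43
rate = 0.853 um/min


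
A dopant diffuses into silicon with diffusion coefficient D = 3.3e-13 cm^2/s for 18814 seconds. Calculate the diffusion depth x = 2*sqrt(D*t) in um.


Step 1: Compute D*t = 3.3e-13 * 18814 = 6.20862e-09 cm^2
Step 2: sqrt(D*t) = 7.87948e-05 cm
Step 3: x = 2 * 7.87948e-05 cm = 1.575896e-04 cm
Step 4: Convert to um (1 cm = 1e4 um): x = 1.576 um


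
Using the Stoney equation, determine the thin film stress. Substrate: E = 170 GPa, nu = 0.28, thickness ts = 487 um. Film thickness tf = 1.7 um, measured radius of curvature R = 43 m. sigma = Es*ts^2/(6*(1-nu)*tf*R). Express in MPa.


Step 1: Compute numerator: Es * ts^2 = 170 * 487^2 = 40318730 (GPa*um^2)
Step 2: Compute denominator (R in um): 6*(1-nu)*tf*R = 6*0.72*1.7*43e6 = 315792000.0 (um^2)
Step 3: sigma (GPa) = 40318730 / 315792000.0 = 1.27675e-01 GPa
Step 4: Convert to MPa (x1000): sigma = 127.7 MPa


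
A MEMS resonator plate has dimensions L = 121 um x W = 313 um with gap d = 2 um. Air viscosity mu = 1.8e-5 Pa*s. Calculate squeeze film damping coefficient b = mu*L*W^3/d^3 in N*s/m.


Step 1: Convert to SI.
L = 121e-6 m, W = 313e-6 m, d = 2e-6 m
Step 2: W^3 = (313e-6)^3 = 3.07e-11 m^3
Step 3: d^3 = (2e-6)^3 = 8.00e-18 m^3
Step 4: b = 1.8e-5 * 121e-6 * 3.07e-11 / 8.00e-18
b = 8.35e-03 N*s/m


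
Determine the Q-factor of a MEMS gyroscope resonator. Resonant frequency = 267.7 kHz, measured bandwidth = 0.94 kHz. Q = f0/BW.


Step 1: Q = f0 / bandwidth
Step 2: Q = 267.7 / 0.94
Q = 284.8


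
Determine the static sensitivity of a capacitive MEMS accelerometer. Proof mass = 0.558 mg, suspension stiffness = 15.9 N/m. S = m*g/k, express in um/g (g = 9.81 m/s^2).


Step 1: Convert mass: m = 0.558 mg = 5.58e-07 kg
Step 2: S = m * g / k = 5.58e-07 * 9.81 / 15.9
Step 3: S = 3.44e-07 m/g
Step 4: Convert to um/g: S = 0.344 um/g


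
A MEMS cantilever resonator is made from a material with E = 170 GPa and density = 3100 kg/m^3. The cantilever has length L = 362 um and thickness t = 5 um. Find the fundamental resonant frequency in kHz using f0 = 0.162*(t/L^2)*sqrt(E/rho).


Step 1: Convert units to SI.
t_SI = 5e-6 m, L_SI = 362e-6 m
Step 2: Calculate sqrt(E/rho).
sqrt(170e9 / 3100) = 7405.32 m/s
Step 3: Compute f0.
f0 = 0.162 * 5e-6 / (362e-6)^2 * 7405.32 = 45773.2 Hz = 45.77 kHz


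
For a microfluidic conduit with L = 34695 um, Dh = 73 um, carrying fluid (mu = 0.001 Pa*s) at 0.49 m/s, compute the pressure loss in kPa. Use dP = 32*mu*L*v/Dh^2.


Step 1: Convert to SI: L = 34695e-6 m, Dh = 73e-6 m
Step 2: dP = 32 * 0.001 * 34695e-6 * 0.49 / (73e-6)^2
Step 3: dP = 102086.25 Pa
Step 4: Convert to kPa: dP = 102.09 kPa


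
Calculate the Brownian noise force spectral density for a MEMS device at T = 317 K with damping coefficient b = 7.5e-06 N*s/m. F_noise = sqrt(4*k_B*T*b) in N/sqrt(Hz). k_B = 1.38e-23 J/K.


Step 1: Compute 4 * k_B * T * b
= 4 * 1.38e-23 * 317 * 7.5e-06
= 1.3124e-25 N^2/Hz
Step 2: F_noise = sqrt(1.3124e-25)
F_noise = 3.62e-13 N/sqrt(Hz)


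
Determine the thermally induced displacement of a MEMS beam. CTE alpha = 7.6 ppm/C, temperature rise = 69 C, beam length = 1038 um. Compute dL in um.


Step 1: Convert CTE: alpha = 7.6 ppm/C = 7.6e-6 /C
Step 2: dL = 7.6e-6 * 69 * 1038
dL = 0.5443 um


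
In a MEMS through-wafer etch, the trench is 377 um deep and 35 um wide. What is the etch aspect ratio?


Step 1: AR = depth / width
Step 2: AR = 377 / 35
AR = 10.8


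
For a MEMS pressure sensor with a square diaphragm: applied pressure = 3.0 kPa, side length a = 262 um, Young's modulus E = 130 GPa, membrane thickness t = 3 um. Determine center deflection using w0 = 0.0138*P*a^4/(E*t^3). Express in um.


Step 1: Convert pressure to compatible units (E is in GPa, so P in GPa).
P = 3.0 kPa = 3.0e-6 GPa
Step 2: Compute numerator: 0.0138 * P * a^4.
a^4 = 262^4 = 4711998736
numerator = 0.0138 * 3.0e-6 * 4711998736 = 1.9508e+02
Step 3: Compute denominator: E * t^3 = 130 * 3^3 = 3510
Step 4: w0 = numerator / denominator = 1.9508e+02 / 3510 = 0.0556 um


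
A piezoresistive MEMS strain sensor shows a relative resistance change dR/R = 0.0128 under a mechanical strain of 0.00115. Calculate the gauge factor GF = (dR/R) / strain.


Step 1: Identify values.
dR/R = 0.0128, strain = 0.00115
Step 2: GF = (dR/R) / strain = 0.0128 / 0.00115
GF = 11.1


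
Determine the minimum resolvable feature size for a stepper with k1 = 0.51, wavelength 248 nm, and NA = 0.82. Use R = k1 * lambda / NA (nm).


Step 1: Identify values: k1 = 0.51, lambda = 248 nm, NA = 0.82
Step 2: R = k1 * lambda / NA
R = 0.51 * 248 / 0.82
R = 154.2 nm


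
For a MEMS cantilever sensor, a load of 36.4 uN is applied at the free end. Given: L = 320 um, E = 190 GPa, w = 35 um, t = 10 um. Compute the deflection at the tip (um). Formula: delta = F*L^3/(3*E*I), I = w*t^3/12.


Step 1: Calculate the second moment of area.
I = w * t^3 / 12 = 35 * 10^3 / 12 = 2916.6667 um^4
Step 2: Convert E to consistent units (1 GPa = 1000 uN/um^2).
E = 190 GPa = 190000 uN/um^2
Step 3: Calculate tip deflection.
delta = F * L^3 / (3 * E * I)
delta = 36.4 * 320^3 / (3 * 190000 * 2916.6667)
delta = 0.7174 um


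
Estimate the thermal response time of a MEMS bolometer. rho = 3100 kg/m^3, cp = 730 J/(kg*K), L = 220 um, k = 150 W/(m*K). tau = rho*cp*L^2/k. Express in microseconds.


Step 1: Convert L to m: L = 220e-6 m
Step 2: L^2 = (220e-6)^2 = 4.84e-08 m^2
Step 3: tau = 3100 * 730 * 4.84e-08 / 150 = 7.3019467e-04 s
Step 4: Convert to microseconds (multiply by 1e6).
tau = 730.195 us


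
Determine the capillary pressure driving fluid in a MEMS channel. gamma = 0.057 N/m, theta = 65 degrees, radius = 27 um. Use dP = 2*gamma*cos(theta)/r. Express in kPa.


Step 1: cos(65 deg) = 0.4226
Step 2: Convert r to m: r = 27e-6 m
Step 3: dP = 2 * 0.057 * 0.4226 / 27e-6 = 1784.3 Pa
Step 4: Convert Pa to kPa (divide by 1000).
dP = 1.78 kPa


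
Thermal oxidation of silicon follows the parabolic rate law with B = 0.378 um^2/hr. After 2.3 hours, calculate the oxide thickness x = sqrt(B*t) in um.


Step 1: Compute B*t = 0.378 * 2.3 = 0.8694
Step 2: x = sqrt(0.8694)
x = 0.932 um


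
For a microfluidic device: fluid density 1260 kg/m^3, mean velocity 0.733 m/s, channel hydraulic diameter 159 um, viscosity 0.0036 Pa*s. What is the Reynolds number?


Step 1: Convert Dh to meters: Dh = 159e-6 m
Step 2: Re = rho * v * Dh / mu
Re = 1260 * 0.733 * 159e-6 / 0.0036
Re = 40.791


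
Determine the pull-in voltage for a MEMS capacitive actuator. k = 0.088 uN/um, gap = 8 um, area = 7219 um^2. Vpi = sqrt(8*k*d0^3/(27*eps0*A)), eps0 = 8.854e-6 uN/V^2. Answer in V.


Step 1: Compute numerator: 8 * k * d0^3 = 8 * 0.088 * 8^3 = 360.448
Step 2: Compute denominator: 27 * eps0 * A = 27 * 8.854e-6 * 7219 = 1.72576
Step 3: Vpi = sqrt(360.448 / 1.72576)
Vpi = 14.45 V


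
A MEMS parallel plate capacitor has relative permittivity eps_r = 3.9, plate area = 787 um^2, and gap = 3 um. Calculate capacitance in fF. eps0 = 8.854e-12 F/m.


Step 1: Convert area to m^2: A = 787e-12 m^2
Step 2: Convert gap to m: d = 3e-6 m
Step 3: C = eps0 * eps_r * A / d
C = 8.854e-12 * 3.9 * 787e-12 / 3e-6
Step 4: Convert to fF (multiply by 1e15).
C = 9.06 fF


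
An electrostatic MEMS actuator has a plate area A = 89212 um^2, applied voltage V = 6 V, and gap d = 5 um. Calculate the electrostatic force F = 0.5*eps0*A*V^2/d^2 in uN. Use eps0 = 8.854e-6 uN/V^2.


Step 1: Identify parameters.
eps0 = 8.854e-6 uN/V^2, A = 89212 um^2, V = 6 V, d = 5 um
Step 2: Compute V^2 = 6^2 = 36
Step 3: Compute d^2 = 5^2 = 25
Step 4: F = 0.5 * 8.854e-6 * 89212 * 36 / 25
F = 0.569 uN


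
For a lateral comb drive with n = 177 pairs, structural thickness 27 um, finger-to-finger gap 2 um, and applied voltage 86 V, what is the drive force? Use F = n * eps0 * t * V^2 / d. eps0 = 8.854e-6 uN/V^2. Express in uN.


Step 1: Parameters: n=177, eps0=8.854e-6 uN/V^2, t=27 um, V=86 V, d=2 um
Step 2: V^2 = 7396
Step 3: F = 177 * 8.854e-6 * 27 * 7396 / 2
F = 156.474 uN


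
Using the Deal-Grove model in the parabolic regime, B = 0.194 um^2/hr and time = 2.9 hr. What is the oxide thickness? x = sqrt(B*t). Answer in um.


Step 1: Compute B*t = 0.194 * 2.9 = 0.5626
Step 2: x = sqrt(0.5626)
x = 0.75 um


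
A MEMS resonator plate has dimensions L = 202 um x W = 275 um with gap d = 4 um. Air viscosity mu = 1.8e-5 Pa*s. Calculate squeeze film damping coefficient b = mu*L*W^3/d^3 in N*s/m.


Step 1: Convert to SI.
L = 202e-6 m, W = 275e-6 m, d = 4e-6 m
Step 2: W^3 = (275e-6)^3 = 2.08e-11 m^3
Step 3: d^3 = (4e-6)^3 = 6.40e-17 m^3
Step 4: b = 1.8e-5 * 202e-6 * 2.08e-11 / 6.40e-17
b = 1.18e-03 N*s/m


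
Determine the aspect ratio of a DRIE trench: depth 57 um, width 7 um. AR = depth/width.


Step 1: AR = depth / width
Step 2: AR = 57 / 7
AR = 8.1


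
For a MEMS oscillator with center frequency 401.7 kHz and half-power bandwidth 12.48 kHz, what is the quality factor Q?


Step 1: Q = f0 / bandwidth
Step 2: Q = 401.7 / 12.48
Q = 32.2


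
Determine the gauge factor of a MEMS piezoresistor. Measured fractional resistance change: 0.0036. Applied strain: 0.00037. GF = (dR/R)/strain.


Step 1: Identify values.
dR/R = 0.0036, strain = 0.00037
Step 2: GF = (dR/R) / strain = 0.0036 / 0.00037
GF = 9.7


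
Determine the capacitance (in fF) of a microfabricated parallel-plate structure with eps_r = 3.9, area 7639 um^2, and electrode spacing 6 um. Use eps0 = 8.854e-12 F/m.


Step 1: Convert area to m^2: A = 7639e-12 m^2
Step 2: Convert gap to m: d = 6e-6 m
Step 3: C = eps0 * eps_r * A / d
C = 8.854e-12 * 3.9 * 7639e-12 / 6e-6
Step 4: Convert to fF (multiply by 1e15).
C = 43.96 fF


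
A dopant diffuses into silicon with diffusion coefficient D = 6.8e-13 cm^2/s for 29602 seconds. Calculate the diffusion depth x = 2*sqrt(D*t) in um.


Step 1: Compute D*t = 6.8e-13 * 29602 = 2.012936e-08 cm^2
Step 2: sqrt(D*t) = 1.41878e-04 cm
Step 3: x = 2 * 1.41878e-04 cm = 2.83756e-04 cm
Step 4: Convert to um (1 cm = 1e4 um): x = 2.838 um


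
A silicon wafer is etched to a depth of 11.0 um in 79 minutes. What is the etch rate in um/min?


Step 1: Etch rate = depth / time
Step 2: rate = 11.0 / 79
rate = 0.139 um/min


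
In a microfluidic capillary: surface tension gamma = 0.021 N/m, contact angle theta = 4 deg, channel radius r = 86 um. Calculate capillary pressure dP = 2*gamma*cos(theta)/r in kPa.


Step 1: cos(4 deg) = 0.9976
Step 2: Convert r to m: r = 86e-6 m
Step 3: dP = 2 * 0.021 * 0.9976 / 86e-6 = 487.2 Pa
Step 4: Convert Pa to kPa (divide by 1000).
dP = 0.49 kPa


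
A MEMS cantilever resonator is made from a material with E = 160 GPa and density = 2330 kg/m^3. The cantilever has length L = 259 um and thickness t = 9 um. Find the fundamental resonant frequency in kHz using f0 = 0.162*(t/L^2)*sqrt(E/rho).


Step 1: Convert units to SI.
t_SI = 9e-6 m, L_SI = 259e-6 m
Step 2: Calculate sqrt(E/rho).
sqrt(160e9 / 2330) = 8286.71 m/s
Step 3: Compute f0.
f0 = 0.162 * 9e-6 / (259e-6)^2 * 8286.71 = 180111.0 Hz = 180.11 kHz


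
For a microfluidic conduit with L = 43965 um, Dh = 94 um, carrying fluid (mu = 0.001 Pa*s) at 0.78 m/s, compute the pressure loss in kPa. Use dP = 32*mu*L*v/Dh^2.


Step 1: Convert to SI: L = 43965e-6 m, Dh = 94e-6 m
Step 2: dP = 32 * 0.001 * 43965e-6 * 0.78 / (94e-6)^2
Step 3: dP = 124192.67 Pa
Step 4: Convert to kPa: dP = 124.19 kPa


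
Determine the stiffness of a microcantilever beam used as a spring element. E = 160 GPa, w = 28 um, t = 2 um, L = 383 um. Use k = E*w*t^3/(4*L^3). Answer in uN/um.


Step 1: Convert E to consistent units (1 GPa = 1000 uN/um^2).
E = 160 GPa = 160000 uN/um^2
Step 2: Compute t^3 = 2^3 = 8
Step 3: Compute L^3 = 383^3 = 56181887
Step 4: k = 160000 * 28 * 8 / (4 * 56181887)
k = 0.1595 uN/um


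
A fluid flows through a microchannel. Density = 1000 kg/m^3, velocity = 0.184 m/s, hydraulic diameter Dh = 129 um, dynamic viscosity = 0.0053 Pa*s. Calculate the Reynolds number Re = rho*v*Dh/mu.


Step 1: Convert Dh to meters: Dh = 129e-6 m
Step 2: Re = rho * v * Dh / mu
Re = 1000 * 0.184 * 129e-6 / 0.0053
Re = 4.478


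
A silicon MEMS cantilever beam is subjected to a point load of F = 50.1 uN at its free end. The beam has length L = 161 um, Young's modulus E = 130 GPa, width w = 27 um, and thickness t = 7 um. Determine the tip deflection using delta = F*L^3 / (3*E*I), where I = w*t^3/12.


Step 1: Calculate the second moment of area.
I = w * t^3 / 12 = 27 * 7^3 / 12 = 771.75 um^4
Step 2: Convert E to consistent units (1 GPa = 1000 uN/um^2).
E = 130 GPa = 130000 uN/um^2
Step 3: Calculate tip deflection.
delta = F * L^3 / (3 * E * I)
delta = 50.1 * 161^3 / (3 * 130000 * 771.75)
delta = 0.6947 um


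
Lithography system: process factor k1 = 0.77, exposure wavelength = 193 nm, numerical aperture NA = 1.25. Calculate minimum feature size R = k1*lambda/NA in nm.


Step 1: Identify values: k1 = 0.77, lambda = 193 nm, NA = 1.25
Step 2: R = k1 * lambda / NA
R = 0.77 * 193 / 1.25
R = 118.9 nm


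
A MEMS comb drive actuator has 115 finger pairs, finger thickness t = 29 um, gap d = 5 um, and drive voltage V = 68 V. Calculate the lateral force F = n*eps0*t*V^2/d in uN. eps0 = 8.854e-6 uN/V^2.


Step 1: Parameters: n=115, eps0=8.854e-6 uN/V^2, t=29 um, V=68 V, d=5 um
Step 2: V^2 = 4624
Step 3: F = 115 * 8.854e-6 * 29 * 4624 / 5
F = 27.308 uN


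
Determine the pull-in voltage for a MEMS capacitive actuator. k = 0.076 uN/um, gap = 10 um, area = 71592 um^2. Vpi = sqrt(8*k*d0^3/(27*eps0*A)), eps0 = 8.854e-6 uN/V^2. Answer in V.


Step 1: Compute numerator: 8 * k * d0^3 = 8 * 0.076 * 10^3 = 608.0
Step 2: Compute denominator: 27 * eps0 * A = 27 * 8.854e-6 * 71592 = 17.11464
Step 3: Vpi = sqrt(608.0 / 17.11464)
Vpi = 5.96 V


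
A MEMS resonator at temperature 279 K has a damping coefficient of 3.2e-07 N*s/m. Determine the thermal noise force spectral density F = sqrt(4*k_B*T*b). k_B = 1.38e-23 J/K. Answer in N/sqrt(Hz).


Step 1: Compute 4 * k_B * T * b
= 4 * 1.38e-23 * 279 * 3.2e-07
= 4.9283e-27 N^2/Hz
Step 2: F_noise = sqrt(4.9283e-27)
F_noise = 7.02e-14 N/sqrt(Hz)


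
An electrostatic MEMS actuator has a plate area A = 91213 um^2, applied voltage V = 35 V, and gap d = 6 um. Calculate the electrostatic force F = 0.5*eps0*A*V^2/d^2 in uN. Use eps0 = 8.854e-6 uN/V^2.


Step 1: Identify parameters.
eps0 = 8.854e-6 uN/V^2, A = 91213 um^2, V = 35 V, d = 6 um
Step 2: Compute V^2 = 35^2 = 1225
Step 3: Compute d^2 = 6^2 = 36
Step 4: F = 0.5 * 8.854e-6 * 91213 * 1225 / 36
F = 13.74 uN


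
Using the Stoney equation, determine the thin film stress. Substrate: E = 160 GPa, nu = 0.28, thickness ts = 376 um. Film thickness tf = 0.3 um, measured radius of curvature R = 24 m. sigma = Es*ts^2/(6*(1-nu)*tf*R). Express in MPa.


Step 1: Compute numerator: Es * ts^2 = 160 * 376^2 = 22620160 (GPa*um^2)
Step 2: Compute denominator (R in um): 6*(1-nu)*tf*R = 6*0.72*0.3*24e6 = 31104000.0 (um^2)
Step 3: sigma (GPa) = 22620160 / 31104000.0 = 7.27243e-01 GPa
Step 4: Convert to MPa (x1000): sigma = 727.2 MPa


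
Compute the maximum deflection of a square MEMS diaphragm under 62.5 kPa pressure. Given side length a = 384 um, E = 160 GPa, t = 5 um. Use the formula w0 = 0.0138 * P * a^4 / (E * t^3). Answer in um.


Step 1: Convert pressure to compatible units (E is in GPa, so P in GPa).
P = 62.5 kPa = 62.5e-6 GPa
Step 2: Compute numerator: 0.0138 * P * a^4.
a^4 = 384^4 = 21743271936
numerator = 0.0138 * 62.5e-6 * 21743271936 = 1.87536e+04
Step 3: Compute denominator: E * t^3 = 160 * 5^3 = 20000
Step 4: w0 = numerator / denominator = 1.87536e+04 / 20000 = 0.9377 um


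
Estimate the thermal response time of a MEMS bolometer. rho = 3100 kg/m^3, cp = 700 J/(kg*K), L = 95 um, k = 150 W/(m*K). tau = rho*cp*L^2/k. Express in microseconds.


Step 1: Convert L to m: L = 95e-6 m
Step 2: L^2 = (95e-6)^2 = 9.025e-09 m^2
Step 3: tau = 3100 * 700 * 9.025e-09 / 150 = 1.3056167e-04 s
Step 4: Convert to microseconds (multiply by 1e6).
tau = 130.562 us


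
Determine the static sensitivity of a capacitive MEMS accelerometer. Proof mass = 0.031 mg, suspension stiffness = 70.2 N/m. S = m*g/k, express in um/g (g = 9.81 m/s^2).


Step 1: Convert mass: m = 0.031 mg = 3.10e-08 kg
Step 2: S = m * g / k = 3.10e-08 * 9.81 / 70.2
Step 3: S = 4.33e-09 m/g
Step 4: Convert to um/g: S = 0.004 um/g


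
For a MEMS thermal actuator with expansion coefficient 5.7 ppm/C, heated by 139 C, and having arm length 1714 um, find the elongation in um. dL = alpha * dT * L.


Step 1: Convert CTE: alpha = 5.7 ppm/C = 5.7e-6 /C
Step 2: dL = 5.7e-6 * 139 * 1714
dL = 1.358 um


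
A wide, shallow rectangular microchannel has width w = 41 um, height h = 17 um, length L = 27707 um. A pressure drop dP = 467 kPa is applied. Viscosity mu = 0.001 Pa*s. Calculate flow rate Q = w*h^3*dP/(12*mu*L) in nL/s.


Step 1: Convert all dimensions to SI (meters).
w = 41e-6 m, h = 17e-6 m, L = 27707e-6 m, dP = 467e3 Pa
Step 2: Q = w * h^3 * dP / (12 * mu * L)
Q = 41e-6 * (17e-6)^3 * 467e3 / (12 * 0.001 * 27707e-6) = 2.8292853e-10 m^3/s
Step 3: Convert Q from m^3/s to nL/s (1 m^3 = 1e12 nL, so multiply by 1e12).
Q = 282.929 nL/s
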